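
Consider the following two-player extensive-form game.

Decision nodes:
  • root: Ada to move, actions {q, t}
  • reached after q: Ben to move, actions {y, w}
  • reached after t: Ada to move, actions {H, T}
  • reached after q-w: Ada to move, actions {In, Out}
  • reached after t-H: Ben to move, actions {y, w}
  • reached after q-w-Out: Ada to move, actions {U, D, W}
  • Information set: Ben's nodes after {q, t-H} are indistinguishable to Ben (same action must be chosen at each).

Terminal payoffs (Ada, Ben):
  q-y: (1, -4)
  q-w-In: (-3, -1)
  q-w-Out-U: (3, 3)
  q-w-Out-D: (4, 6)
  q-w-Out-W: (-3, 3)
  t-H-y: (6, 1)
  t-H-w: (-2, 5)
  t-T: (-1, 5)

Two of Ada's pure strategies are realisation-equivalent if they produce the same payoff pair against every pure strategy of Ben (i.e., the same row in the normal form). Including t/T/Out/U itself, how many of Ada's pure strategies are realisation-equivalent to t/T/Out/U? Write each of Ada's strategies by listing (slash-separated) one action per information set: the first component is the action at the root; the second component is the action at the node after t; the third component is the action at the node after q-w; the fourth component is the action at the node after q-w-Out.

6

Row for t/T/Out/U (columns y, w): (-1,5) (-1,5).
Under t/T/Out/U, Ada's choice at the node after q-w and at the node after q-w-Out can never be reached regardless of what Ben does, so varying those choices leaves every outcome unchanged.
Holding the reachable choices fixed and varying the unreachable ones freely already gives 2 × 3 = 6 equivalent strategies.
No other strategy reproduces this row, so those 6 are the full class: t/T/In/U, t/T/In/D, t/T/In/W, t/T/Out/U, t/T/Out/D, t/T/Out/W.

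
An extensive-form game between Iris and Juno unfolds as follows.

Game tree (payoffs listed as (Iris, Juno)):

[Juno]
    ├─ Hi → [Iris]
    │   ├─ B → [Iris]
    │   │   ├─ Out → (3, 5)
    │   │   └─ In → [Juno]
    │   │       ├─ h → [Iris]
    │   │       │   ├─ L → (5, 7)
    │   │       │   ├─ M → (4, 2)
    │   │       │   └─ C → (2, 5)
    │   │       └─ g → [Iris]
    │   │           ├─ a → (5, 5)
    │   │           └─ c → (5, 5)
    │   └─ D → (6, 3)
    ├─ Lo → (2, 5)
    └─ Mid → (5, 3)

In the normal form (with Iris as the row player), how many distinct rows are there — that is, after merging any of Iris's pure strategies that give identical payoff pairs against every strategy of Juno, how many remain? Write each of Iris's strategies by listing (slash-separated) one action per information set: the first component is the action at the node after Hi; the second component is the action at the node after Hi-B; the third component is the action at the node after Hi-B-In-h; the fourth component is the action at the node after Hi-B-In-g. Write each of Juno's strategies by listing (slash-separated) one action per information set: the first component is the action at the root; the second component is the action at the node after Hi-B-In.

Iris has 24 pure strategies: B/Out/L/a, B/Out/L/c, B/Out/M/a, B/Out/M/c, B/Out/C/a, B/Out/C/c, B/In/L/a, B/In/L/c, B/In/M/a, B/In/M/c, B/In/C/a, B/In/C/c, D/Out/L/a, D/Out/L/c, D/Out/M/a, D/Out/M/c, D/Out/C/a, D/Out/C/c, D/In/L/a, D/In/L/c, D/In/M/a, D/In/M/c, D/In/C/a, D/In/C/c. Columns: Hi/h, Hi/g, Lo/h, Lo/g, Mid/h, Mid/g.
{B/Out/L/a, B/Out/L/c, B/Out/M/a, B/Out/M/c, B/Out/C/a, B/Out/C/c} → row (3,5) (3,5) (2,5) (2,5) (5,3) (5,3)
{B/In/L/a, B/In/L/c} → row (5,7) (5,5) (2,5) (2,5) (5,3) (5,3)
{B/In/M/a, B/In/M/c} → row (4,2) (5,5) (2,5) (2,5) (5,3) (5,3)
{B/In/C/a, B/In/C/c} → row (2,5) (5,5) (2,5) (2,5) (5,3) (5,3)
{D/Out/L/a, D/Out/L/c, D/Out/M/a, D/Out/M/c, D/Out/C/a, D/Out/C/c, D/In/L/a, D/In/L/c, D/In/M/a, D/In/M/c, D/In/C/a, D/In/C/c} → row (6,3) (6,3) (2,5) (2,5) (5,3) (5,3)
That's 5 distinct rows out of 24 strategies.

5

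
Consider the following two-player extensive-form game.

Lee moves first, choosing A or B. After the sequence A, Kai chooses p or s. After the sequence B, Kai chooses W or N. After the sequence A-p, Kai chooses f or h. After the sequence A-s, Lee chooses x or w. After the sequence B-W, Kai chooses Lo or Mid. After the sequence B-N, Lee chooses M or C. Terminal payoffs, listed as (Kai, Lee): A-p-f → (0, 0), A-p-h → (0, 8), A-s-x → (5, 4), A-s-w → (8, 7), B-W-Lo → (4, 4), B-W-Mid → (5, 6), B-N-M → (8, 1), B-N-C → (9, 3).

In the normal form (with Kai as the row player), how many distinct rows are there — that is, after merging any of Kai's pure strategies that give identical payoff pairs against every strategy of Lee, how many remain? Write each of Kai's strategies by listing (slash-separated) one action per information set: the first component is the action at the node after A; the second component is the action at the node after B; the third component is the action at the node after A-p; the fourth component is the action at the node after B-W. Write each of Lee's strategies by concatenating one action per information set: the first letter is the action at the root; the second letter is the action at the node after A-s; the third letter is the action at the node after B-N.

Kai has 16 pure strategies: p/W/f/Lo, p/W/f/Mid, p/W/h/Lo, p/W/h/Mid, p/N/f/Lo, p/N/f/Mid, p/N/h/Lo, p/N/h/Mid, s/W/f/Lo, s/W/f/Mid, s/W/h/Lo, s/W/h/Mid, s/N/f/Lo, s/N/f/Mid, s/N/h/Lo, s/N/h/Mid. Columns: AxM, AxC, AwM, AwC, BxM, BxC, BwM, BwC.
{p/W/f/Lo} → row (0,0) (0,0) (0,0) (0,0) (4,4) (4,4) (4,4) (4,4)
{p/W/f/Mid} → row (0,0) (0,0) (0,0) (0,0) (5,6) (5,6) (5,6) (5,6)
{p/W/h/Lo} → row (0,8) (0,8) (0,8) (0,8) (4,4) (4,4) (4,4) (4,4)
{p/W/h/Mid} → row (0,8) (0,8) (0,8) (0,8) (5,6) (5,6) (5,6) (5,6)
{p/N/f/Lo, p/N/f/Mid} → row (0,0) (0,0) (0,0) (0,0) (8,1) (9,3) (8,1) (9,3)
{p/N/h/Lo, p/N/h/Mid} → row (0,8) (0,8) (0,8) (0,8) (8,1) (9,3) (8,1) (9,3)
{s/W/f/Lo, s/W/h/Lo} → row (5,4) (5,4) (8,7) (8,7) (4,4) (4,4) (4,4) (4,4)
{s/W/f/Mid, s/W/h/Mid} → row (5,4) (5,4) (8,7) (8,7) (5,6) (5,6) (5,6) (5,6)
{s/N/f/Lo, s/N/f/Mid, s/N/h/Lo, s/N/h/Mid} → row (5,4) (5,4) (8,7) (8,7) (8,1) (9,3) (8,1) (9,3)
That's 9 distinct rows out of 16 strategies.

9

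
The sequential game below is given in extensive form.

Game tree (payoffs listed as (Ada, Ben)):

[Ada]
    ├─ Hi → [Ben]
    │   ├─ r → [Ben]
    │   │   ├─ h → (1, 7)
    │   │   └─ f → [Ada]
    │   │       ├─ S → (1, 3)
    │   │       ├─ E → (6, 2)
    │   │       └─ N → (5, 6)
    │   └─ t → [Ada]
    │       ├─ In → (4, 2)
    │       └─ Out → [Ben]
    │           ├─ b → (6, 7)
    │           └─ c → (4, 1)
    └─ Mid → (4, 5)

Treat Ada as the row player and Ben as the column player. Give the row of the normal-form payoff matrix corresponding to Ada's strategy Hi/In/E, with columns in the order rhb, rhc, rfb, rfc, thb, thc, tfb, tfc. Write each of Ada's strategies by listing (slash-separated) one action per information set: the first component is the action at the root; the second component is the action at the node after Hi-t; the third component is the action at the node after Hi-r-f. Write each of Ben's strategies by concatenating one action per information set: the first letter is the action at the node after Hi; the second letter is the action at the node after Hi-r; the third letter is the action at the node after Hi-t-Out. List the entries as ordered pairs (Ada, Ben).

vs rhb: Ada plays Hi → Ben plays r at [Hi] → Ben plays h at [Hi-r] → (1, 7)
vs rhc: Ada plays Hi → Ben plays r at [Hi] → Ben plays h at [Hi-r] → (1, 7)
vs rfb: Ada plays Hi → Ben plays r at [Hi] → Ben plays f at [Hi-r] → Ada plays E at [Hi-r-f] → (6, 2)
vs rfc: Ada plays Hi → Ben plays r at [Hi] → Ben plays f at [Hi-r] → Ada plays E at [Hi-r-f] → (6, 2)
vs thb: Ada plays Hi → Ben plays t at [Hi] → Ada plays In at [Hi-t] → (4, 2)
vs thc: Ada plays Hi → Ben plays t at [Hi] → Ada plays In at [Hi-t] → (4, 2)
vs tfb: Ada plays Hi → Ben plays t at [Hi] → Ada plays In at [Hi-t] → (4, 2)
vs tfc: Ada plays Hi → Ben plays t at [Hi] → Ada plays In at [Hi-t] → (4, 2)

(1,7) (1,7) (6,2) (6,2) (4,2) (4,2) (4,2) (4,2)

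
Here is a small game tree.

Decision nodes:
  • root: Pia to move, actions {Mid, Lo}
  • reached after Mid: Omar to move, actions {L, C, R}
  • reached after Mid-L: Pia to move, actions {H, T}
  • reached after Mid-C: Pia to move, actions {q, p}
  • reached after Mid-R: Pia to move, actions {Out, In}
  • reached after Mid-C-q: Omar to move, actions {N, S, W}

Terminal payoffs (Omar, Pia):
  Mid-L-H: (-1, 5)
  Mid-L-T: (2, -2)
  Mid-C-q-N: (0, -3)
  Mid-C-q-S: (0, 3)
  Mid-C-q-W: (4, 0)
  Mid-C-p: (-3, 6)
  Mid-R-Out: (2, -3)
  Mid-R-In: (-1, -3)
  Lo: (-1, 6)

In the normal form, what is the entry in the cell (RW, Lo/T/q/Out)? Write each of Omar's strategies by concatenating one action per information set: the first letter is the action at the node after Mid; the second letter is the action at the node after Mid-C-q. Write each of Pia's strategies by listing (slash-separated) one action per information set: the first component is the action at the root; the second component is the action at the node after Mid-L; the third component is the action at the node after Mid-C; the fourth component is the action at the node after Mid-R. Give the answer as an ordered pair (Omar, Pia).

Trace the play path from the root:
  Pia plays Lo
→ terminal payoff (-1, 6).
(Omar's choice at the node after Mid is never reached on this path, so it doesn't affect the outcome.)

(-1, 6)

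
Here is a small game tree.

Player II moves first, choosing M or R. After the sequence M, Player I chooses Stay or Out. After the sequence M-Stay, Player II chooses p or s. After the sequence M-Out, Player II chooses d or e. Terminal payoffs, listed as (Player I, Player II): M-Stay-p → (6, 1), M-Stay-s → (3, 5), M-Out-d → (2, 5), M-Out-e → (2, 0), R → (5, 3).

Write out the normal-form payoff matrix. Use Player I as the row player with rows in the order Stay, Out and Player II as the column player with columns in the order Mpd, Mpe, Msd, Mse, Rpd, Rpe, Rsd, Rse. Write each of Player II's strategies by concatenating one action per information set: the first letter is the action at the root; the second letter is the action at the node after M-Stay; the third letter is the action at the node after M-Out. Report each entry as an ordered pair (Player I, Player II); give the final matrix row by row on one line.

Stay: (6,1) (6,1) (3,5) (3,5) (5,3) (5,3) (5,3) (5,3) | Out: (2,5) (2,0) (2,5) (2,0) (5,3) (5,3) (5,3) (5,3)

          Mpd      Mpe      Msd      Mse      Rpd      Rpe      Rsd      Rse
Stay    (6,1)    (6,1)    (3,5)    (3,5)    (5,3)    (5,3)    (5,3)    (5,3)
 Out    (2,5)    (2,0)    (2,5)    (2,0)    (5,3)    (5,3)    (5,3)    (5,3)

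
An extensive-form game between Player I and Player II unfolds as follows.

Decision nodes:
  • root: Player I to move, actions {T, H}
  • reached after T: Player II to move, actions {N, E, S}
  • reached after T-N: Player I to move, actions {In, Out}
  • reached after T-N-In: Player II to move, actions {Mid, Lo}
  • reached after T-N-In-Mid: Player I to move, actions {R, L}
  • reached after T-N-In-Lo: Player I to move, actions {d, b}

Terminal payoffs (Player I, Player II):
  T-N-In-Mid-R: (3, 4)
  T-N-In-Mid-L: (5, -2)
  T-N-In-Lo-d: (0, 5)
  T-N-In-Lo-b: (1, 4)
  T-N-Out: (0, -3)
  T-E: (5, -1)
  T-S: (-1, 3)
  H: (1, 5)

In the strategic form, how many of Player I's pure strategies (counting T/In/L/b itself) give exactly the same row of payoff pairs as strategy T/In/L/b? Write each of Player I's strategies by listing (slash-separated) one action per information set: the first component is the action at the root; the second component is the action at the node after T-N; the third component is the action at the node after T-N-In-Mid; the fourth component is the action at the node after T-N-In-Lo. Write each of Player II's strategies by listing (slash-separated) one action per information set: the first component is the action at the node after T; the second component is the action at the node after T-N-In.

1

Row for T/In/L/b (columns N/Mid, N/Lo, E/Mid, E/Lo, S/Mid, S/Lo): (5,-2) (1,4) (5,-1) (5,-1) (-1,3) (-1,3).
Every one of Player I's information sets is on the play path for some reply by Player II when Player I follows T/In/L/b.
Changing the action at any of them therefore changes at least one column, so only T/In/L/b itself gives this row.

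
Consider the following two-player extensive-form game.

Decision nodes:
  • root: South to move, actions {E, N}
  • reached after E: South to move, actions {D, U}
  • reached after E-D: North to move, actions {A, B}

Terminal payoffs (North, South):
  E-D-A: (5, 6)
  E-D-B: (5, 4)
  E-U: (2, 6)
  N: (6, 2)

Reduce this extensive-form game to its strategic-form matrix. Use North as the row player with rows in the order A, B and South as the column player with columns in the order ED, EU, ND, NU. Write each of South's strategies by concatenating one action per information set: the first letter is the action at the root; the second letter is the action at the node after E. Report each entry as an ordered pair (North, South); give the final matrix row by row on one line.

Row A: ED→(5,6), EU→(2,6), ND→(6,2), NU→(6,2)
Row B: ED→(5,4), EU→(2,6), ND→(6,2), NU→(6,2)

A: (5,6) (2,6) (6,2) (6,2) | B: (5,4) (2,6) (6,2) (6,2)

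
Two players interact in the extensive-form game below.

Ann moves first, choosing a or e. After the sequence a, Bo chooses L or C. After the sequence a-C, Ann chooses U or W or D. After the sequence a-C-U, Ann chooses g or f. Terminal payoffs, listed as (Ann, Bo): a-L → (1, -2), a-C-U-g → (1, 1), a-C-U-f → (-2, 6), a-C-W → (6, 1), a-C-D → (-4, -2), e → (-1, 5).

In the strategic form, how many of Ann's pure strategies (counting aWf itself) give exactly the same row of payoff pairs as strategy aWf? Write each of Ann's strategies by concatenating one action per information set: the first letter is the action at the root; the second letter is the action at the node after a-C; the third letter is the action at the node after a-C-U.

Row for aWf (columns L, C): (1,-2) (6,1).
Under aWf, Ann's choice at the node after a-C-U can never be reached regardless of what Bo does, so varying those choices leaves every outcome unchanged.
Holding the reachable choices fixed and varying the unreachable one freely already gives 2 equivalent strategies.
No other strategy reproduces this row, so those 2 are the full class: aWg, aWf.

2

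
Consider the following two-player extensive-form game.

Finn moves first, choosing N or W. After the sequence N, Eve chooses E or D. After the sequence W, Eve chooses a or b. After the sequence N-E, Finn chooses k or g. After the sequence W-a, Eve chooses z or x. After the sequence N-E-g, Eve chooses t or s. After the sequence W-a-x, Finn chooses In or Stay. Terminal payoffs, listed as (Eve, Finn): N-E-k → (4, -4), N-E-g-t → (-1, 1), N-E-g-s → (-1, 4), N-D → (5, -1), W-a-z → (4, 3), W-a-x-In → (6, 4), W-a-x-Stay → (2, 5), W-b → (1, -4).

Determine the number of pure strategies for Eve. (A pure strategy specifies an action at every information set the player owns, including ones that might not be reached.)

16

Eve owns the node after N with actions {E, D} — two choices.
Eve owns the node after W with actions {a, b} — two choices.
Eve owns the node after W-a with actions {z, x} — two choices.
Eve owns the node after N-E-g with actions {t, s} — two choices.
A pure strategy fixes one action at each information set independently, so the count is the product 2 × 2 × 2 × 2 = 16.
(For reference, Finn has 8 pure strategies, giving a 16×8 normal-form matrix.)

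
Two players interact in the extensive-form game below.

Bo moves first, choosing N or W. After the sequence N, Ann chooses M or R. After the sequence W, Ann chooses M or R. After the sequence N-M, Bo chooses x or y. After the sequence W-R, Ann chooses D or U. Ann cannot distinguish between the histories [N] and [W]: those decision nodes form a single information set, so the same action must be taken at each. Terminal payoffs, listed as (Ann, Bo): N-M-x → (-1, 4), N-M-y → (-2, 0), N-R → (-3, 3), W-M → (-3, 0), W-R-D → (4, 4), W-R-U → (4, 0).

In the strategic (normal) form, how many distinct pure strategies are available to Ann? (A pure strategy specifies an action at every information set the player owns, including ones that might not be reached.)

Ann owns the information set {N, W} with actions {M, R} — two choices.
Ann owns the node after W-R with actions {D, U} — two choices.
A pure strategy fixes one action at each information set independently, so the count is the product 2 × 2 = 4.

4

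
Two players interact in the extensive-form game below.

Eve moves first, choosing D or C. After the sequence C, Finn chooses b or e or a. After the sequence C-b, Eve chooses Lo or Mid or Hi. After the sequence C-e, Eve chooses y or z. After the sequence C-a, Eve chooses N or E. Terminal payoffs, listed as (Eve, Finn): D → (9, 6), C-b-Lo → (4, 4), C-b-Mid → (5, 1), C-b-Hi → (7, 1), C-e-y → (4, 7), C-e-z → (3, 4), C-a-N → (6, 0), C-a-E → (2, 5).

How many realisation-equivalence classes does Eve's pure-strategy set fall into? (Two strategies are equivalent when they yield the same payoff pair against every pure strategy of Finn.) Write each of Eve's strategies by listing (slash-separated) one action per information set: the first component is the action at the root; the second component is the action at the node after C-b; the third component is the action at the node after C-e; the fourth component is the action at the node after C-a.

Eve has 24 pure strategies: D/Lo/y/N, D/Lo/y/E, D/Lo/z/N, D/Lo/z/E, D/Mid/y/N, D/Mid/y/E, D/Mid/z/N, D/Mid/z/E, D/Hi/y/N, D/Hi/y/E, D/Hi/z/N, D/Hi/z/E, C/Lo/y/N, C/Lo/y/E, C/Lo/z/N, C/Lo/z/E, C/Mid/y/N, C/Mid/y/E, C/Mid/z/N, C/Mid/z/E, C/Hi/y/N, C/Hi/y/E, C/Hi/z/N, C/Hi/z/E. Columns: b, e, a.
{D/Lo/y/N, D/Lo/y/E, D/Lo/z/N, D/Lo/z/E, D/Mid/y/N, D/Mid/y/E, D/Mid/z/N, D/Mid/z/E, D/Hi/y/N, D/Hi/y/E, D/Hi/z/N, D/Hi/z/E} → row (9,6) (9,6) (9,6)
{C/Lo/y/N} → row (4,4) (4,7) (6,0)
{C/Lo/y/E} → row (4,4) (4,7) (2,5)
{C/Lo/z/N} → row (4,4) (3,4) (6,0)
{C/Lo/z/E} → row (4,4) (3,4) (2,5)
{C/Mid/y/N} → row (5,1) (4,7) (6,0)
{C/Mid/y/E} → row (5,1) (4,7) (2,5)
{C/Mid/z/N} → row (5,1) (3,4) (6,0)
{C/Mid/z/E} → row (5,1) (3,4) (2,5)
{C/Hi/y/N} → row (7,1) (4,7) (6,0)
{C/Hi/y/E} → row (7,1) (4,7) (2,5)
{C/Hi/z/N} → row (7,1) (3,4) (6,0)
{C/Hi/z/E} → row (7,1) (3,4) (2,5)
That's 13 distinct rows out of 24 strategies.

13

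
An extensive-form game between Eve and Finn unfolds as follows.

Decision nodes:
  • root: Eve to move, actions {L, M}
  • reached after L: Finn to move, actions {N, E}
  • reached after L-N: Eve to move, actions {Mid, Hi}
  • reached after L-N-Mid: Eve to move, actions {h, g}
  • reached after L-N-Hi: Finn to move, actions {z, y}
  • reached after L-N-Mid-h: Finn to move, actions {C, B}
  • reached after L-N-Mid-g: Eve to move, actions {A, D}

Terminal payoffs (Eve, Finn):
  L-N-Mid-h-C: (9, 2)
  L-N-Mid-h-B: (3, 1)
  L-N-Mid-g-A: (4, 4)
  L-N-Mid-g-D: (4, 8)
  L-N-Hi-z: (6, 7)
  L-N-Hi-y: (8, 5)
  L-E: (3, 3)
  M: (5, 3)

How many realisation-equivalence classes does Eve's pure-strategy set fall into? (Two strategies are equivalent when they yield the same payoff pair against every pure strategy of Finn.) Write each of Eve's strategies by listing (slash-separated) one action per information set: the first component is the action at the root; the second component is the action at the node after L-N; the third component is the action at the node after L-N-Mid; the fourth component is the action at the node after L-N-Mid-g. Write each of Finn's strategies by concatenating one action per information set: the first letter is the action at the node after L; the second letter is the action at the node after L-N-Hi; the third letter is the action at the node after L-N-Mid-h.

Eve has 16 pure strategies: L/Mid/h/A, L/Mid/h/D, L/Mid/g/A, L/Mid/g/D, L/Hi/h/A, L/Hi/h/D, L/Hi/g/A, L/Hi/g/D, M/Mid/h/A, M/Mid/h/D, M/Mid/g/A, M/Mid/g/D, M/Hi/h/A, M/Hi/h/D, M/Hi/g/A, M/Hi/g/D. Columns: NzC, NzB, NyC, NyB, EzC, EzB, EyC, EyB.
{L/Mid/h/A, L/Mid/h/D} → row (9,2) (3,1) (9,2) (3,1) (3,3) (3,3) (3,3) (3,3)
{L/Mid/g/A} → row (4,4) (4,4) (4,4) (4,4) (3,3) (3,3) (3,3) (3,3)
{L/Mid/g/D} → row (4,8) (4,8) (4,8) (4,8) (3,3) (3,3) (3,3) (3,3)
{L/Hi/h/A, L/Hi/h/D, L/Hi/g/A, L/Hi/g/D} → row (6,7) (6,7) (8,5) (8,5) (3,3) (3,3) (3,3) (3,3)
{M/Mid/h/A, M/Mid/h/D, M/Mid/g/A, M/Mid/g/D, M/Hi/h/A, M/Hi/h/D, M/Hi/g/A, M/Hi/g/D} → row (5,3) (5,3) (5,3) (5,3) (5,3) (5,3) (5,3) (5,3)
That's 5 distinct rows out of 16 strategies.

5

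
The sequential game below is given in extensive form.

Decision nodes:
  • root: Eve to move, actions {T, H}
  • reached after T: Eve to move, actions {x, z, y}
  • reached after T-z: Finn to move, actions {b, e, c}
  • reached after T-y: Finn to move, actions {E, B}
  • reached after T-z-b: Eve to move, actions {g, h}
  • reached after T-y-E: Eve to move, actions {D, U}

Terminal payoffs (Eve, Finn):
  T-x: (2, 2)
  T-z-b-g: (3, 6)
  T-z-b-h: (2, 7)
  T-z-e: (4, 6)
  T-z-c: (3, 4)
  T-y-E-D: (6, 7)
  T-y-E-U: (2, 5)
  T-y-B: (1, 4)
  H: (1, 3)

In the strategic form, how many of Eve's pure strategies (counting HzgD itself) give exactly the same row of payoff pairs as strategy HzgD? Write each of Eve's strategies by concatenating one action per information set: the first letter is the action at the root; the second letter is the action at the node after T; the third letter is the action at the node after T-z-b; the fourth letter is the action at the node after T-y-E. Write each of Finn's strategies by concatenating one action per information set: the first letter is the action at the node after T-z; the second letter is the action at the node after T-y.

12

Row for HzgD (columns bE, bB, eE, eB, cE, cB): (1,3) (1,3) (1,3) (1,3) (1,3) (1,3).
Under HzgD, Eve's choice at the node after T and at the node after T-z-b and at the node after T-y-E can never be reached regardless of what Finn does, so varying those choices leaves every outcome unchanged.
Holding the reachable choices fixed and varying the unreachable ones freely already gives 3 × 2 × 2 = 12 equivalent strategies.
No other strategy reproduces this row, so those 12 are the full class: HxgD, HxgU, HxhD, HxhU, HzgD, HzgU, HzhD, HzhU, HygD, HygU, HyhD, HyhU.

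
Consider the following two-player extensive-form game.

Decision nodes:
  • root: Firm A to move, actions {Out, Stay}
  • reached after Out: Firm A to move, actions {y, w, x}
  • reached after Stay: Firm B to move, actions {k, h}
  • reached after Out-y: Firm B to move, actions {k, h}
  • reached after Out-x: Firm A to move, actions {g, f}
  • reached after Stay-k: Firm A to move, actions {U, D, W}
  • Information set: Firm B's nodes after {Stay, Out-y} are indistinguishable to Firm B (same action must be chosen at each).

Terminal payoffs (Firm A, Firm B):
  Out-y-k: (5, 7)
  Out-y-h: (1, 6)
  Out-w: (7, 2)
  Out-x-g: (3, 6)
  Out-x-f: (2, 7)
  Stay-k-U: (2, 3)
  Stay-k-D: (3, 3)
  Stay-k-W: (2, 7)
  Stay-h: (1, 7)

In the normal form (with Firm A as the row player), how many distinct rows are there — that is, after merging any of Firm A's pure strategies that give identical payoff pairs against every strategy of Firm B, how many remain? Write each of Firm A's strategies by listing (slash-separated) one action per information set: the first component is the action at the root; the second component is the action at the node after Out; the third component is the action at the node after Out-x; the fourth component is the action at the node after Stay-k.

7

Firm A has 36 pure strategies: Out/y/g/U, Out/y/g/D, Out/y/g/W, Out/y/f/U, Out/y/f/D, Out/y/f/W, Out/w/g/U, Out/w/g/D, Out/w/g/W, Out/w/f/U, Out/w/f/D, Out/w/f/W, Out/x/g/U, Out/x/g/D, Out/x/g/W, Out/x/f/U, Out/x/f/D, Out/x/f/W, Stay/y/g/U, Stay/y/g/D, Stay/y/g/W, Stay/y/f/U, Stay/y/f/D, Stay/y/f/W, Stay/w/g/U, Stay/w/g/D, Stay/w/g/W, Stay/w/f/U, Stay/w/f/D, Stay/w/f/W, Stay/x/g/U, Stay/x/g/D, Stay/x/g/W, Stay/x/f/U, Stay/x/f/D, Stay/x/f/W. Columns: k, h.
{Out/y/g/U, Out/y/g/D, Out/y/g/W, Out/y/f/U, Out/y/f/D, Out/y/f/W} → row (5,7) (1,6)
{Out/w/g/U, Out/w/g/D, Out/w/g/W, Out/w/f/U, Out/w/f/D, Out/w/f/W} → row (7,2) (7,2)
{Out/x/g/U, Out/x/g/D, Out/x/g/W} → row (3,6) (3,6)
{Out/x/f/U, Out/x/f/D, Out/x/f/W} → row (2,7) (2,7)
{Stay/y/g/U, Stay/y/f/U, Stay/w/g/U, Stay/w/f/U, Stay/x/g/U, Stay/x/f/U} → row (2,3) (1,7)
{Stay/y/g/D, Stay/y/f/D, Stay/w/g/D, Stay/w/f/D, Stay/x/g/D, Stay/x/f/D} → row (3,3) (1,7)
{Stay/y/g/W, Stay/y/f/W, Stay/w/g/W, Stay/w/f/W, Stay/x/g/W, Stay/x/f/W} → row (2,7) (1,7)
That's 7 distinct rows out of 36 strategies.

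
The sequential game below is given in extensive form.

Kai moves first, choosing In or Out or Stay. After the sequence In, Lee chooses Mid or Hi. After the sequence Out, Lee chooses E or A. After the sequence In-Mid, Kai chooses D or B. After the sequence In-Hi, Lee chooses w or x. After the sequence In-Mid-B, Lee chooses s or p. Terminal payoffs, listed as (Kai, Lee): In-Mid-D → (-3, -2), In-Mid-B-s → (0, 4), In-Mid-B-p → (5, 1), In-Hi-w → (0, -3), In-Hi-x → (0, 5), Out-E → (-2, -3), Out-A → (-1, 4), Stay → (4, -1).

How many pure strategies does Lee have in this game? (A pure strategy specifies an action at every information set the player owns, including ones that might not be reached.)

16

Lee owns the node after In with actions {Mid, Hi} — two choices.
Lee owns the node after Out with actions {E, A} — two choices.
Lee owns the node after In-Hi with actions {w, x} — two choices.
Lee owns the node after In-Mid-B with actions {s, p} — two choices.
A pure strategy fixes one action at each information set independently, so the count is the product 2 × 2 × 2 × 2 = 16.
(For reference, Kai has 6 pure strategies, giving a 16×6 normal-form matrix.)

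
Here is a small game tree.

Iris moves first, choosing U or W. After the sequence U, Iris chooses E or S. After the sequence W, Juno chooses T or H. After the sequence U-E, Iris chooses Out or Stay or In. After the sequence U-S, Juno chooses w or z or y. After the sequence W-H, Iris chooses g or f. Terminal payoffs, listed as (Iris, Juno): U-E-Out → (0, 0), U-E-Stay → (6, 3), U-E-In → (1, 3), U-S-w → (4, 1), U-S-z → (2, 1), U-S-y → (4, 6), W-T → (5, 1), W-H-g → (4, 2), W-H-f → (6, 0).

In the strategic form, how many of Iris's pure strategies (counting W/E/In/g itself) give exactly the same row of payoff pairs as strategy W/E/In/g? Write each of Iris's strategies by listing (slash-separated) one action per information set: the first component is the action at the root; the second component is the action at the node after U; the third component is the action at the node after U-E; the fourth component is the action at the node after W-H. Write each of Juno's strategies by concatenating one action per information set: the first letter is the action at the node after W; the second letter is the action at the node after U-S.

Row for W/E/In/g (columns Tw, Tz, Ty, Hw, Hz, Hy): (5,1) (5,1) (5,1) (4,2) (4,2) (4,2).
Under W/E/In/g, Iris's choice at the node after U and at the node after U-E can never be reached regardless of what Juno does, so varying those choices leaves every outcome unchanged.
Holding the reachable choices fixed and varying the unreachable ones freely already gives 2 × 3 = 6 equivalent strategies.
No other strategy reproduces this row, so those 6 are the full class: W/E/Out/g, W/E/Stay/g, W/E/In/g, W/S/Out/g, W/S/Stay/g, W/S/In/g.

6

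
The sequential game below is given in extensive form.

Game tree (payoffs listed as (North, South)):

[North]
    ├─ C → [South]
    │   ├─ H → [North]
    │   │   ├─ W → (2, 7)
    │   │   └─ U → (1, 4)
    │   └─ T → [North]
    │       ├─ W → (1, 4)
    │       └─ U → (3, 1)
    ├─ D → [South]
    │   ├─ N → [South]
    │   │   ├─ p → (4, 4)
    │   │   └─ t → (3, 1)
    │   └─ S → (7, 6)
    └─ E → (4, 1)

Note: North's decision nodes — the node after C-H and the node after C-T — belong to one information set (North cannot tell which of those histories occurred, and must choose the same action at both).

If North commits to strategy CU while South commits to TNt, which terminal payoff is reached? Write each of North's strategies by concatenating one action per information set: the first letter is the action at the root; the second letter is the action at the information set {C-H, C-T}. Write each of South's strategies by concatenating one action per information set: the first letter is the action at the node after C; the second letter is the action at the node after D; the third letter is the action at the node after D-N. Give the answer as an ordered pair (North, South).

(3, 1)

Trace the play path from the root:
  North plays C
  South plays T at [C]
  North plays U at [C-T]
→ terminal payoff (3, 1).
(South's choice at the node after D is never reached on this path, so it doesn't affect the outcome.)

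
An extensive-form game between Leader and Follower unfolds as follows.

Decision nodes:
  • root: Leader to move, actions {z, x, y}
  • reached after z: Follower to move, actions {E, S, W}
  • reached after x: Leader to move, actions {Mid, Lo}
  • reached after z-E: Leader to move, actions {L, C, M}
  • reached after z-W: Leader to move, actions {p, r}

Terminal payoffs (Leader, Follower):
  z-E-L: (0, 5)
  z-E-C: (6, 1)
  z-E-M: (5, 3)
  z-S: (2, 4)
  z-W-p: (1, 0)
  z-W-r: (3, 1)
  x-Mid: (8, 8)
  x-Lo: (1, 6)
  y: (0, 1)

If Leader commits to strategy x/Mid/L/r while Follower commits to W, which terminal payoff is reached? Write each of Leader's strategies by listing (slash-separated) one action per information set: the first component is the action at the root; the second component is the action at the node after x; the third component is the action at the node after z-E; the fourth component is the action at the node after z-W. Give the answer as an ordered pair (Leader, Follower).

(8, 8)

Trace the play path from the root:
  Leader plays x
  Leader plays Mid at [x]
→ terminal payoff (8, 8).
(Leader's choice at the node after z-E is never reached on this path, so it doesn't affect the outcome.)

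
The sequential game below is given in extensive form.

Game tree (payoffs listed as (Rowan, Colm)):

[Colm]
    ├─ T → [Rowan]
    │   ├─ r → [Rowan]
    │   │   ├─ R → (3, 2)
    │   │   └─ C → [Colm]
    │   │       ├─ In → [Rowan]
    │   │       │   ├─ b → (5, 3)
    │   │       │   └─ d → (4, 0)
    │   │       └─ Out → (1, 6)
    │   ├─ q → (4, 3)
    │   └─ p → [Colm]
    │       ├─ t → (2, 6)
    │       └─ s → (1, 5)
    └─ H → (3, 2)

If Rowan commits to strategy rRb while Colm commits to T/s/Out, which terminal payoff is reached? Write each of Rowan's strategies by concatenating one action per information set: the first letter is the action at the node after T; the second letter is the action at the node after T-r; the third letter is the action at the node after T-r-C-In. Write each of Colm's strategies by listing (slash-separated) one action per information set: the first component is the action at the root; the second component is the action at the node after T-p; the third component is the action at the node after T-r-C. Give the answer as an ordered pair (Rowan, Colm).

(3, 2)

Trace the play path from the root:
  Colm plays T
  Rowan plays r at [T]
  Rowan plays R at [T-r]
→ terminal payoff (3, 2).
(Rowan's choice at the node after T-r-C-In is never reached on this path, so it doesn't affect the outcome.)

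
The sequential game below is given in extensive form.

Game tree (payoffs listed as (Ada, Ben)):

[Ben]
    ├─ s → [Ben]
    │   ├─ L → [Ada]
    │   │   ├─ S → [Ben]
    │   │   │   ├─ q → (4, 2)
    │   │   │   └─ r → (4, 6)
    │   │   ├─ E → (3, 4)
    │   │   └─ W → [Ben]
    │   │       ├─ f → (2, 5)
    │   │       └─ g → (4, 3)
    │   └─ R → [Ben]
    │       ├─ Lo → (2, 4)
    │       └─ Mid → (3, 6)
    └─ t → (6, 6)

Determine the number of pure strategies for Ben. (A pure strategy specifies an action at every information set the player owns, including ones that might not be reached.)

32

Ben owns the root with actions {s, t} — two choices.
Ben owns the node after s with actions {L, R} — two choices.
Ben owns the node after s-R with actions {Lo, Mid} — two choices.
Ben owns the node after s-L-S with actions {q, r} — two choices.
Ben owns the node after s-L-W with actions {f, g} — two choices.
A pure strategy fixes one action at each information set independently, so the count is the product 2 × 2 × 2 × 2 × 2 = 32.
(For reference, Ada has 3 pure strategies, giving a 32×3 normal-form matrix.)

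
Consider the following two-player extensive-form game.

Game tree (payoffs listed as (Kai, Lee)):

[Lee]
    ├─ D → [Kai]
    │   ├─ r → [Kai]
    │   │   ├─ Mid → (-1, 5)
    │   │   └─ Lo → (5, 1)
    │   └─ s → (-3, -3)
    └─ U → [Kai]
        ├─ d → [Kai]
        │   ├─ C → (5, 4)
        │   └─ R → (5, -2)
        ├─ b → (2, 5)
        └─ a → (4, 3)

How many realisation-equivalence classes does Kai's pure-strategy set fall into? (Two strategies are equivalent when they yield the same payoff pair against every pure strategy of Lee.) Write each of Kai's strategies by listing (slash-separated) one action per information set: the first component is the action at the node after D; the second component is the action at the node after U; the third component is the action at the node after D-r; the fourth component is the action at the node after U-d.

Kai has 24 pure strategies: r/d/Mid/C, r/d/Mid/R, r/d/Lo/C, r/d/Lo/R, r/b/Mid/C, r/b/Mid/R, r/b/Lo/C, r/b/Lo/R, r/a/Mid/C, r/a/Mid/R, r/a/Lo/C, r/a/Lo/R, s/d/Mid/C, s/d/Mid/R, s/d/Lo/C, s/d/Lo/R, s/b/Mid/C, s/b/Mid/R, s/b/Lo/C, s/b/Lo/R, s/a/Mid/C, s/a/Mid/R, s/a/Lo/C, s/a/Lo/R. Columns: D, U.
{r/d/Mid/C} → row (-1,5) (5,4)
{r/d/Mid/R} → row (-1,5) (5,-2)
{r/d/Lo/C} → row (5,1) (5,4)
{r/d/Lo/R} → row (5,1) (5,-2)
{r/b/Mid/C, r/b/Mid/R} → row (-1,5) (2,5)
{r/b/Lo/C, r/b/Lo/R} → row (5,1) (2,5)
{r/a/Mid/C, r/a/Mid/R} → row (-1,5) (4,3)
{r/a/Lo/C, r/a/Lo/R} → row (5,1) (4,3)
{s/d/Mid/C, s/d/Lo/C} → row (-3,-3) (5,4)
{s/d/Mid/R, s/d/Lo/R} → row (-3,-3) (5,-2)
{s/b/Mid/C, s/b/Mid/R, s/b/Lo/C, s/b/Lo/R} → row (-3,-3) (2,5)
{s/a/Mid/C, s/a/Mid/R, s/a/Lo/C, s/a/Lo/R} → row (-3,-3) (4,3)
That's 12 distinct rows out of 24 strategies.

12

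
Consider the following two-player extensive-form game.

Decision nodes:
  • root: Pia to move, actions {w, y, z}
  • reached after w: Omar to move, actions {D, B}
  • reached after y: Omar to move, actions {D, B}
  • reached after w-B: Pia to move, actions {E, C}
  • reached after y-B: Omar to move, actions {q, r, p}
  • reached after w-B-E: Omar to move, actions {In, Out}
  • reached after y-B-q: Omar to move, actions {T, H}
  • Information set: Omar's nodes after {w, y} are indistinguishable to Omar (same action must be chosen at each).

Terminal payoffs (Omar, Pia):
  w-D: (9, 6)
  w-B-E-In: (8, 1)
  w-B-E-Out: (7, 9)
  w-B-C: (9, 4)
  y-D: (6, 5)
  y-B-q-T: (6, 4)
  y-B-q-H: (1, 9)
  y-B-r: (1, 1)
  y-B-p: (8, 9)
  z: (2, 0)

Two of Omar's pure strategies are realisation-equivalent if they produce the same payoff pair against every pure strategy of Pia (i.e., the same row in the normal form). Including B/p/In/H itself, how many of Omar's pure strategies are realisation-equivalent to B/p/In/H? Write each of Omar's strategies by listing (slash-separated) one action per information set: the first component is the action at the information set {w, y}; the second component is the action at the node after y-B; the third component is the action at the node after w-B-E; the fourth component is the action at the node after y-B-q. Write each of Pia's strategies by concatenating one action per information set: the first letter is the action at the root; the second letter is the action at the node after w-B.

Row for B/p/In/H (columns wE, wC, yE, yC, zE, zC): (8,1) (9,4) (8,9) (8,9) (2,0) (2,0).
Under B/p/In/H, Omar's choice at the node after y-B-q can never be reached regardless of what Pia does, so varying those choices leaves every outcome unchanged.
Holding the reachable choices fixed and varying the unreachable one freely already gives 2 equivalent strategies.
No other strategy reproduces this row, so those 2 are the full class: B/p/In/T, B/p/In/H.

2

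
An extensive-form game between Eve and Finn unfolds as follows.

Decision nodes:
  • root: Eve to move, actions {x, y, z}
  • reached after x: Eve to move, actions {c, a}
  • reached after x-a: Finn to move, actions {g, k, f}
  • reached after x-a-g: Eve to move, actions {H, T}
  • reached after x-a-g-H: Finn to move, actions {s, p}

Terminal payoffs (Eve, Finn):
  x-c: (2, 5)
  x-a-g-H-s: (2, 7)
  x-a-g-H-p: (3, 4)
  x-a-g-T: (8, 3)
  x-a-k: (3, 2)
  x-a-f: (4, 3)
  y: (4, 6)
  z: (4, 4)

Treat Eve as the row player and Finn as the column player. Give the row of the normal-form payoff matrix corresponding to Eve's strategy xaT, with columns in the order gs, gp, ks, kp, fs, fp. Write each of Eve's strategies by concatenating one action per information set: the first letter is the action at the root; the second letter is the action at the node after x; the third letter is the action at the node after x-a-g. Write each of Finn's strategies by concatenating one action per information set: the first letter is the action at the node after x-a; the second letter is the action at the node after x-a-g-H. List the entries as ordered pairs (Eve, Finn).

(8,3) (8,3) (3,2) (3,2) (4,3) (4,3)

vs gs: Eve plays x → Eve plays a at [x] → Finn plays g at [x-a] → Eve plays T at [x-a-g] → (8, 3)
vs gp: Eve plays x → Eve plays a at [x] → Finn plays g at [x-a] → Eve plays T at [x-a-g] → (8, 3)
vs ks: Eve plays x → Eve plays a at [x] → Finn plays k at [x-a] → (3, 2)
vs kp: Eve plays x → Eve plays a at [x] → Finn plays k at [x-a] → (3, 2)
vs fs: Eve plays x → Eve plays a at [x] → Finn plays f at [x-a] → (4, 3)
vs fp: Eve plays x → Eve plays a at [x] → Finn plays f at [x-a] → (4, 3)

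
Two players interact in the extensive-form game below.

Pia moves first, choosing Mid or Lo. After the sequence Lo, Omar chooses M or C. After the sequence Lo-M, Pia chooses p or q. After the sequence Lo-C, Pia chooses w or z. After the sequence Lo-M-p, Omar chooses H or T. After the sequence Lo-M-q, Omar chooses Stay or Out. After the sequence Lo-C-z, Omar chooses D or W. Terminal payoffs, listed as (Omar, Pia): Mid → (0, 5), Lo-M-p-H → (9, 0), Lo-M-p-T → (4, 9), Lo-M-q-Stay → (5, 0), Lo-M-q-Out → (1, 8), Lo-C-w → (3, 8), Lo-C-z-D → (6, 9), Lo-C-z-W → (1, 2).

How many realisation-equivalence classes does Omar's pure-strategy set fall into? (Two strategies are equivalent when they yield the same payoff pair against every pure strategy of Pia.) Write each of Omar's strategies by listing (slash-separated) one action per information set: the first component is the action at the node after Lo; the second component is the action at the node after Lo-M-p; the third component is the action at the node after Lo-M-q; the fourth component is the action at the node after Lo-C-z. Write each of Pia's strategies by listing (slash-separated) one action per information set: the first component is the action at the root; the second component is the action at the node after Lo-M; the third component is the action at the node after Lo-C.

Omar has 16 pure strategies: M/H/Stay/D, M/H/Stay/W, M/H/Out/D, M/H/Out/W, M/T/Stay/D, M/T/Stay/W, M/T/Out/D, M/T/Out/W, C/H/Stay/D, C/H/Stay/W, C/H/Out/D, C/H/Out/W, C/T/Stay/D, C/T/Stay/W, C/T/Out/D, C/T/Out/W. Columns: Mid/p/w, Mid/p/z, Mid/q/w, Mid/q/z, Lo/p/w, Lo/p/z, Lo/q/w, Lo/q/z.
{M/H/Stay/D, M/H/Stay/W} → row (0,5) (0,5) (0,5) (0,5) (9,0) (9,0) (5,0) (5,0)
{M/H/Out/D, M/H/Out/W} → row (0,5) (0,5) (0,5) (0,5) (9,0) (9,0) (1,8) (1,8)
{M/T/Stay/D, M/T/Stay/W} → row (0,5) (0,5) (0,5) (0,5) (4,9) (4,9) (5,0) (5,0)
{M/T/Out/D, M/T/Out/W} → row (0,5) (0,5) (0,5) (0,5) (4,9) (4,9) (1,8) (1,8)
{C/H/Stay/D, C/H/Out/D, C/T/Stay/D, C/T/Out/D} → row (0,5) (0,5) (0,5) (0,5) (3,8) (6,9) (3,8) (6,9)
{C/H/Stay/W, C/H/Out/W, C/T/Stay/W, C/T/Out/W} → row (0,5) (0,5) (0,5) (0,5) (3,8) (1,2) (3,8) (1,2)
That's 6 distinct rows out of 16 strategies.

6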